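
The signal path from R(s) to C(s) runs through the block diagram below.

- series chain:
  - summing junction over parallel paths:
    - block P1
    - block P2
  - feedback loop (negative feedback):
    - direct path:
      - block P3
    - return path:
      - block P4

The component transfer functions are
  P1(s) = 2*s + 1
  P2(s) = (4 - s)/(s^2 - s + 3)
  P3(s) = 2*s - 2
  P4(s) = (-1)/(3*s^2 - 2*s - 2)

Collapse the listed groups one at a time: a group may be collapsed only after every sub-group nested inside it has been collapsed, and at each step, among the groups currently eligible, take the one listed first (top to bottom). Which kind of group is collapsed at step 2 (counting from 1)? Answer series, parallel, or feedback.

Step 1. combine P1, P2 in parallel
Step 2. apply the feedback formula to P3, P4
Step 3. series reduction of (P1+P2), [P3/(1+P3*P4)]
So the answer for step 2 is feedback.

Final answer: feedback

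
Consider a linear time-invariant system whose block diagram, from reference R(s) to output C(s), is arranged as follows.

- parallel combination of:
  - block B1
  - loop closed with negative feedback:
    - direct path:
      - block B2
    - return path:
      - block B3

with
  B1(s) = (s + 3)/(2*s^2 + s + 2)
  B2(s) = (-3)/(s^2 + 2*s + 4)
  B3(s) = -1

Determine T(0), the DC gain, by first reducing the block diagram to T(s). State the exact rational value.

First reduce the diagram to T(s).

[1] close the feedback loop around B2, B3: (-3)/(s^2 + 2*s + 7)
[2] combine B1, [B2/(1+B2*B3)] in parallel: (s^3 - s^2 + 10*s + 15)/(2*s^4 + 5*s^3 + 18*s^2 + 11*s + 14)
DC gain: substitute s = 0 into T(s) from step 2: T(0) = 15/14.

Answer: 15/14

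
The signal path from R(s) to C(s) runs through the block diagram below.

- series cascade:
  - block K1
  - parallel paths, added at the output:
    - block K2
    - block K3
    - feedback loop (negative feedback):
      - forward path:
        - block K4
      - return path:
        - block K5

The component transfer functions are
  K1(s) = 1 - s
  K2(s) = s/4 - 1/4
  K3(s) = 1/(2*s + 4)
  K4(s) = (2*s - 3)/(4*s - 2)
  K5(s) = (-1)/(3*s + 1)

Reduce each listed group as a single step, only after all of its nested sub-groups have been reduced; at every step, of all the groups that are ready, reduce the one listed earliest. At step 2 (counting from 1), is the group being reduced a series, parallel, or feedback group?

1. close the feedback loop around K4, K5
2. parallel reduction of K2, K3, [K4/(1+K4*K5)]
3. reduce the series chain K1, (K2+K3+[K4/(1+K4*K5)])
The group at step 2 is a parallel group.

Hence the answer: parallel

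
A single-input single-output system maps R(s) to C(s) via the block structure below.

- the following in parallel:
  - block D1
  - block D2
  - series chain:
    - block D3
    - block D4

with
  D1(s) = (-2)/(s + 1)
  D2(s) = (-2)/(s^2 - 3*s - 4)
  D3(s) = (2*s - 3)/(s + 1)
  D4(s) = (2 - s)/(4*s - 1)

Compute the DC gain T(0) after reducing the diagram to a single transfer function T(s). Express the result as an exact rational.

(1) reduce the series chain D3, D4; result (-2*s^2 + 7*s - 6)/(4*s^2 + 3*s - 1)
(2) reduce the parallel group D1, D2, (D3*D4); result (-2*s^3 + 7*s^2 - 8*s + 18)/(4*s^3 - 13*s^2 - 13*s + 4)
Step 2 gives the overall T(s). Then T(0) = 18/4 = 9/2.

Answer: 9/2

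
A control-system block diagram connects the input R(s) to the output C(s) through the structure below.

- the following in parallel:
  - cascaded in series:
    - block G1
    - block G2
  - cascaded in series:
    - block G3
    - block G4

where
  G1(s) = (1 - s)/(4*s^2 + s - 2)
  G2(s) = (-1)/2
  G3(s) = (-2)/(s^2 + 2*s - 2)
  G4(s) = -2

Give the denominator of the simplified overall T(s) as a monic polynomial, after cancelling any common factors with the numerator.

[1] cascade G1, G2, giving (s - 1)/(8*s^2 + 2*s - 4)
[2] cascade G3, G4, giving 4/(s^2 + 2*s - 2)
[3] sum the parallel branches (G1*G2), (G3*G4), giving (s^3 + 33*s^2 + 4*s - 14)/(8*s^4 + 18*s^3 - 16*s^2 - 12*s + 8)
That last expression is T(s), already simplified. Scaling its denominator by 1/8 (the reciprocal of the leading coefficient) yields the monic denominator.

Answer: s^4 + 9*s^3/4 - 2*s^2 - 3*s/2 + 1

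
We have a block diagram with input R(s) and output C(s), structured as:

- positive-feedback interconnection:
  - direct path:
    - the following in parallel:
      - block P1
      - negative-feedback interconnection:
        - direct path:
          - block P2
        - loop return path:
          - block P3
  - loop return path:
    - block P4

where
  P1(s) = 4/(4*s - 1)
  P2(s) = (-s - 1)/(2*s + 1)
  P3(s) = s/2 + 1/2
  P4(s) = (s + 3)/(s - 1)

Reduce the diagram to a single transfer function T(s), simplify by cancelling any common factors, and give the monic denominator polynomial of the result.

Reducing step by step:

Step 1: collapse the loop (P2 forward, P3 return) gives (2*s + 2)/(s^2 - 2*s - 1)
Step 2: add P1, [P2/(1+P2*P3)] (parallel) gives (12*s^2 - 2*s - 6)/(4*s^3 - 9*s^2 - 2*s + 1)
Step 3: feedback reduction of (P1+[P2/(1+P2*P3)]), P4 gives (12*s^3 - 14*s^2 - 4*s + 6)/(4*s^4 - 25*s^3 - 27*s^2 + 15*s + 17)
That last expression is T(s), already simplified. Scaling its denominator by 1/4 (the reciprocal of the leading coefficient) yields the monic denominator.

Answer: s^4 - 25*s^3/4 - 27*s^2/4 + 15*s/4 + 17/4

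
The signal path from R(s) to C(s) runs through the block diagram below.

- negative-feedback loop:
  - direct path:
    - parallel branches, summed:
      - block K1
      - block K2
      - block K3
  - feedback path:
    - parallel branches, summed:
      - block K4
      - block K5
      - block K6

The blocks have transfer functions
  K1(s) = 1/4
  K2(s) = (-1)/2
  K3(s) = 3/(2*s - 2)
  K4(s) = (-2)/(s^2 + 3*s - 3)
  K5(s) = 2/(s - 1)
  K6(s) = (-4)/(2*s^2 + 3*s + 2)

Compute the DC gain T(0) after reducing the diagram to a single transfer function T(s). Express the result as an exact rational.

1. parallel reduction of K1, K2, K3: (7 - s)/(4*s - 4)
2. reduce the parallel group K4, K5, K6: (4*s^4 + 10*s^3 + 20*s - 20)/(2*s^5 + 7*s^4 - 4*s^3 - 8*s^2 - 3*s + 6)
3. close the feedback loop around (K1+K2+K3), (K4+K5+K6): (-2*s^6 + 7*s^5 + 53*s^4 - 20*s^3 - 53*s^2 - 27*s + 42)/(8*s^6 + 16*s^5 - 26*s^4 + 54*s^3 + 196*s - 164)
That last expression is T(s); at s = 0 only the constant terms survive, so T(0) = 42/(-164) = -21/82.

Hence the answer: -21/82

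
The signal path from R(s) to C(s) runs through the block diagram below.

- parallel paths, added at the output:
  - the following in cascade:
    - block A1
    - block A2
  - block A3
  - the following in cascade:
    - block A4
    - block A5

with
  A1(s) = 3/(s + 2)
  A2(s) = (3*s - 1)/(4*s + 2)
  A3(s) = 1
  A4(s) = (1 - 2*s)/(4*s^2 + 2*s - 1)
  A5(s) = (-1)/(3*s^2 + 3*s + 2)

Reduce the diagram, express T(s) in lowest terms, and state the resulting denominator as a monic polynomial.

Answer: s^6 + 4*s^5 + 17*s^4/3 + 31*s^3/8 + 23*s^2/24 - s/3 - 1/6

Working:
Step 1 - multiply A1, A2 (series) gives (9*s - 3)/(4*s^2 + 10*s + 4)
Step 2 - combine A4, A5 in series gives (2*s - 1)/(12*s^4 + 18*s^3 + 11*s^2 + s - 2)
Step 3 - parallel reduction of (A1*A2), A3, (A4*A5) gives (48*s^6 + 300*s^5 + 398*s^4 + 239*s^3 + 38*s^2 - 39*s - 6)/(48*s^6 + 192*s^5 + 272*s^4 + 186*s^3 + 46*s^2 - 16*s - 8)
That last expression is T(s), already simplified. Scaling its denominator by 1/48 (the reciprocal of the leading coefficient) yields the monic denominator.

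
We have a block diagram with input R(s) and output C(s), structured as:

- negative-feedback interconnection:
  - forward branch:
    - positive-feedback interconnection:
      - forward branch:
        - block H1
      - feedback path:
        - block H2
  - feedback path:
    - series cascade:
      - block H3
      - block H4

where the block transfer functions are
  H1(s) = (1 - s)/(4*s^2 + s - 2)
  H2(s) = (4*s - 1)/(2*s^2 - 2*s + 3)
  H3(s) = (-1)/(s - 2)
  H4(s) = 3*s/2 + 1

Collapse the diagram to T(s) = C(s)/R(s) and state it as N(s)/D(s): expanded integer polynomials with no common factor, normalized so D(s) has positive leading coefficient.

The answer is (-4*s^4 + 16*s^3 - 26*s^2 + 26*s - 12)/(16*s^5 - 38*s^4 + 36*s^3 - 29*s^2 - 17*s + 14).

Reasoning:
(1) reduce the feedback loop with forward H1 and return H2, giving (-2*s^3 + 4*s^2 - 5*s + 3)/(8*s^4 - 6*s^3 + 10*s^2 + 2*s - 5)
(2) reduce the series chain H3, H4, giving (-3*s - 2)/(2*s - 4)
(3) collapse the loop ([H1/(1-H1*H2)] forward, (H3*H4) return), which is the overall transfer function T(s) = C(s)/R(s) in lowest terms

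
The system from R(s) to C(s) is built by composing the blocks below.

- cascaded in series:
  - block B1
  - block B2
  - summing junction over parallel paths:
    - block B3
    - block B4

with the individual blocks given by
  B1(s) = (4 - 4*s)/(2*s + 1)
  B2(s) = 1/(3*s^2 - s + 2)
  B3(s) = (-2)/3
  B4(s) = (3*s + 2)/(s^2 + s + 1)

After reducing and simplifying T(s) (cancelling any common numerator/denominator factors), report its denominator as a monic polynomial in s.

Step 1: add B3, B4 (parallel), giving (-2*s^2 + 7*s + 4)/(3*s^2 + 3*s + 3)
Step 2: combine B1, B2, (B3+B4) in series, giving (4*s^2 - 20*s + 16)/(9*s^4 + 6*s^3 + 12*s^2 + 3*s + 6)
The result of step 2 is T(s) in lowest terms. Its denominator has leading coefficient 9; dividing the denominator through by 9 makes it monic.

Final answer: s^4 + 2*s^3/3 + 4*s^2/3 + s/3 + 2/3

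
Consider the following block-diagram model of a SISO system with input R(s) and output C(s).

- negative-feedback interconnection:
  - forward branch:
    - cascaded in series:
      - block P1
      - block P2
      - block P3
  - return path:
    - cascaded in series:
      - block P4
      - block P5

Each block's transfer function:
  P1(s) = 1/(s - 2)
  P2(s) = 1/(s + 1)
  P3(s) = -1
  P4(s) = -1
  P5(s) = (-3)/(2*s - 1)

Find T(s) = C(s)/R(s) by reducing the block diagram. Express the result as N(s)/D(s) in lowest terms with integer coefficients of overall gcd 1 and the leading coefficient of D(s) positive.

First reduce the diagram to T(s).

Step 1: series reduction of P1, P2, P3 -> (-1)/(s^2 - s - 2)
Step 2: combine P4, P5 in series -> 3/(2*s - 1)
Step 3: feedback reduction of (P1*P2*P3), (P4*P5), which is the overall transfer function T(s) = C(s)/R(s) in lowest terms

Answer: (1 - 2*s)/(2*s^3 - 3*s^2 - 3*s - 1)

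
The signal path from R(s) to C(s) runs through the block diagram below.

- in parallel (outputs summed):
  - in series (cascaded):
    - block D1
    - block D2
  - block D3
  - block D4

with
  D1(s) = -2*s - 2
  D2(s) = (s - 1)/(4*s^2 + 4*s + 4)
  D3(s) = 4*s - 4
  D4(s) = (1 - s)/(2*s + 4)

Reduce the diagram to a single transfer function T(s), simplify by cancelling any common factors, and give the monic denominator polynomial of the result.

First reduce the diagram to T(s).

Step 1. cascade D1, D2: (1 - s^2)/(2*s^2 + 2*s + 2)
Step 2. parallel reduction of (D1*D2), D3, D4: (8*s^4 + 14*s^3 - 2*s^2 - 7*s - 13)/(2*s^3 + 6*s^2 + 6*s + 4)
T(s) is the step-2 result (common factors already cancelled). Leading coefficient of the denominator: 2. Divide through by 2 for the monic polynomial.

Answer: s^3 + 3*s^2 + 3*s + 2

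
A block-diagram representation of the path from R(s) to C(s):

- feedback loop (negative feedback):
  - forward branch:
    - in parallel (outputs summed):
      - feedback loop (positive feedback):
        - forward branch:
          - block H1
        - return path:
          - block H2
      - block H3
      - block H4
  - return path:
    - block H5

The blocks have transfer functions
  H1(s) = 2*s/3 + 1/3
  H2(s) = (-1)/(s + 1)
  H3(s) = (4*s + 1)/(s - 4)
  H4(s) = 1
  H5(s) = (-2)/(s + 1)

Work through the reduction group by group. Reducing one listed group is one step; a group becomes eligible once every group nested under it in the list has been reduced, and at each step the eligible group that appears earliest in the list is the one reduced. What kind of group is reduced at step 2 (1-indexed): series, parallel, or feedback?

(1) apply the feedback formula to H1, H2
(2) sum the parallel branches [H1/(1-H1*H2)], H3, H4
(3) close the feedback loop around ([H1/(1-H1*H2)]+H3+H4), H5
Step 2: parallel.

Answer: parallel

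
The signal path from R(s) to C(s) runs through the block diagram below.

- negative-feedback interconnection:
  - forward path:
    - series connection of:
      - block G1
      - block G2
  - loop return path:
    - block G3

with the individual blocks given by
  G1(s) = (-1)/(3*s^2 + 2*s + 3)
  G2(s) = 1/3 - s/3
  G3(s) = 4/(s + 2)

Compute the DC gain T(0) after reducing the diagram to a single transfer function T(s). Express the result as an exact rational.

Answer: -1/7

Working:
1. reduce the series chain G1, G2 -> (s - 1)/(9*s^2 + 6*s + 9)
2. reduce the feedback loop with forward (G1*G2) and return G3 -> (s^2 + s - 2)/(9*s^3 + 24*s^2 + 25*s + 14)
That last expression is T(s); at s = 0 only the constant terms survive, so T(0) = -2/14 = -1/7.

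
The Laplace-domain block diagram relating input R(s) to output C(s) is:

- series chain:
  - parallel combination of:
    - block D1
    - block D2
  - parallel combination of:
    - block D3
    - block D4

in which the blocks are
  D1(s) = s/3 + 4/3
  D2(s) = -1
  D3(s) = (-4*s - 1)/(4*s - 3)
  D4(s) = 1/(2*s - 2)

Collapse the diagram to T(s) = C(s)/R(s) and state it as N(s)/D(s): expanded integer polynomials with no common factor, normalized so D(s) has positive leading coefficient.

The answer is (-8*s^3 + 2*s^2 + 9*s - 1)/(24*s^2 - 42*s + 18).

Reasoning:
Step 1. add D1, D2 (parallel), giving s/3 + 1/3
Step 2. sum the parallel branches D3, D4, giving (-8*s^2 + 10*s - 1)/(8*s^2 - 14*s + 6)
Step 3. combine (D1+D2), (D3+D4) in series - this is the overall T(s), already in the required normalized form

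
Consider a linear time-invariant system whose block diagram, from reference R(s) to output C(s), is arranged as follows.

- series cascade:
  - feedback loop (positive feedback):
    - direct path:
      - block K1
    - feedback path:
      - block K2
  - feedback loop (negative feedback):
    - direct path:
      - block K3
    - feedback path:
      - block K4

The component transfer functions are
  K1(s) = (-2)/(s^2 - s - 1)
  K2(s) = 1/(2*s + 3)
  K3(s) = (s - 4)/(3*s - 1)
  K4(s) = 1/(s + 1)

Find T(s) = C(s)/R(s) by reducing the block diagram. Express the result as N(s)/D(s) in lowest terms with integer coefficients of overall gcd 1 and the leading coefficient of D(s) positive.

1. feedback reduction of K1, K2; result (-4*s - 6)/(2*s^3 + s^2 - 5*s - 1)
2. collapse the loop (K3 forward, K4 return); result (s^2 - 3*s - 4)/(3*s^2 + 3*s - 5)
3. series reduction of [K1/(1-K1*K2)], [K3/(1+K3*K4)]: this yields T(s), and no further normalization is needed

Answer: (-4*s^3 + 6*s^2 + 34*s + 24)/(6*s^5 + 9*s^4 - 22*s^3 - 23*s^2 + 22*s + 5)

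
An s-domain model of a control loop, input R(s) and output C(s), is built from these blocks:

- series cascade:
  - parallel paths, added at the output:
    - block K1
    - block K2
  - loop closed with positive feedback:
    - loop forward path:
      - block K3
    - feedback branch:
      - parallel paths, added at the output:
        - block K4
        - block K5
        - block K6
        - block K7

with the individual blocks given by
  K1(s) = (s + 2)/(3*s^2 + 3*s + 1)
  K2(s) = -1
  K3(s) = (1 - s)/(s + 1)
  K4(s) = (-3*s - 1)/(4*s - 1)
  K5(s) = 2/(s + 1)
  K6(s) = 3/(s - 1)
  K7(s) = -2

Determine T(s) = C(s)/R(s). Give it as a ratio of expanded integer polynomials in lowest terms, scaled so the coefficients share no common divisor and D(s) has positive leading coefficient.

First reduce the diagram to T(s).

Step 1. reduce the parallel group K1, K2, giving (-3*s^2 - 2*s + 1)/(3*s^2 + 3*s + 1)
Step 2. combine K4, K5, K6, K7 in parallel, giving (-11*s^3 + 21*s^2 + 10*s - 2)/(4*s^3 - s^2 - 4*s + 1)
Step 3. apply the feedback formula to K3, (K4+K5+K6+K7), giving (4*s^3 - s^2 - 4*s + 1)/(7*s^3 - 28*s^2 - 12*s + 3)
Step 4. series reduction of (K1+K2), [K3/(1-K3*(K4+K5+K6+K7))] - this is the overall T(s), already in the required normalized form

Answer: (-12*s^5 - 5*s^4 + 18*s^3 + 4*s^2 - 6*s + 1)/(21*s^5 - 63*s^4 - 113*s^3 - 55*s^2 - 3*s + 3)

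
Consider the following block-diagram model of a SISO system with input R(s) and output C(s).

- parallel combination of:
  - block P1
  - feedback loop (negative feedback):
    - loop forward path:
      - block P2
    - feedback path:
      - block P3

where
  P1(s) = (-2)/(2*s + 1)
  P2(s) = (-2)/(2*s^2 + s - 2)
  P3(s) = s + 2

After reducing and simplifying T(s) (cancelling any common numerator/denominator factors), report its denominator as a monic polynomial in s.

First reduce the diagram to T(s).

Step 1: feedback reduction of P2, P3 gives (-2)/(2*s^2 - s - 6)
Step 2: combine P1, [P2/(1+P2*P3)] in parallel gives (-4*s^2 - 2*s + 10)/(4*s^3 - 13*s - 6)
The result of step 2 is T(s) in lowest terms. Its denominator has leading coefficient 4; dividing the denominator through by 4 makes it monic.

Answer: s^3 - 13*s/4 - 3/2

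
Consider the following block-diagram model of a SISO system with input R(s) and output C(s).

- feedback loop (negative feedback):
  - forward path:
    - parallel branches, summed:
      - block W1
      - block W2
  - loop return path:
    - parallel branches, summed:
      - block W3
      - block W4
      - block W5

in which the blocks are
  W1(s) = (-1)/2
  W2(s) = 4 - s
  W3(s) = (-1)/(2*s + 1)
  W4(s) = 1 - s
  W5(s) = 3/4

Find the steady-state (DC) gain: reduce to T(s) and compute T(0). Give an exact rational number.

Answer: 28/29

Working:
(1) parallel reduction of W1, W2; result 7/2 - s
(2) add W3, W4, W5 (parallel); result (-8*s^2 + 10*s + 3)/(8*s + 4)
(3) feedback reduction of (W1+W2), (W3+W4+W5); result (-16*s^2 + 48*s + 28)/(16*s^3 - 76*s^2 + 80*s + 29)
That last expression is T(s); at s = 0 only the constant terms survive, so T(0) = 28/29.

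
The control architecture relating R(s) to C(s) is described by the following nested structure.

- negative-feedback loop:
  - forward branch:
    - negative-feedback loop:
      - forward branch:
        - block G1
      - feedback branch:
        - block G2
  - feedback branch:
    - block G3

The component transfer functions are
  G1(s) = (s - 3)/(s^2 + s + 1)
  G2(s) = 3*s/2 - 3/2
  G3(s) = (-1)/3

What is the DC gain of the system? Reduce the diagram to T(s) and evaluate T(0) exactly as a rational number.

Answer: -6/13

Working:
Step 1: feedback reduction of G1, G2 -> (2*s - 6)/(5*s^2 - 10*s + 11)
Step 2: feedback reduction of [G1/(1+G1*G2)], G3 -> (6*s - 18)/(15*s^2 - 32*s + 39)
Step 2 gives the overall T(s). Then T(0) = -18/39 = -6/13.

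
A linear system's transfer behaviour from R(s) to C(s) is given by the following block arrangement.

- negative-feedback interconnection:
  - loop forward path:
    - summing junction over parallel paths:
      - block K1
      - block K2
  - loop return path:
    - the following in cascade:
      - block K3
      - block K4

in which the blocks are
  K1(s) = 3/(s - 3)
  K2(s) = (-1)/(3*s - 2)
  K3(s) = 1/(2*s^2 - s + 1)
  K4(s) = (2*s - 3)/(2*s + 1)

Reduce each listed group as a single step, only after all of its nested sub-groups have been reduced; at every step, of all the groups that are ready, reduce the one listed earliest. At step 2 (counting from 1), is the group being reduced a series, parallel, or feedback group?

Reducing step by step:

Step 1. combine K1, K2 in parallel
Step 2. multiply K3, K4 (series)
Step 3. reduce the feedback loop with forward (K1+K2) and return (K3*K4)
Step 2 collapses a series group.

Answer: series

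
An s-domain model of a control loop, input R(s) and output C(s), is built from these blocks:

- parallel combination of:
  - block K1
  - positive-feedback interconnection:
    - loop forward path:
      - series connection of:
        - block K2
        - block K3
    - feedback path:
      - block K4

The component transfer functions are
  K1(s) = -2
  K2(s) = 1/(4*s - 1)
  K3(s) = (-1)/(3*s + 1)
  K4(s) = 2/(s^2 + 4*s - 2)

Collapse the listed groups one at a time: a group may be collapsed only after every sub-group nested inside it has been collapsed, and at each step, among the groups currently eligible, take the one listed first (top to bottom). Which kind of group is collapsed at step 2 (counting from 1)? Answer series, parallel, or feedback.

1. series reduction of K2, K3
2. feedback reduction of (K2*K3), K4
3. sum the parallel branches K1, [(K2*K3)/(1-(K2*K3)*K4)]
Step 2: feedback.

Answer: feedback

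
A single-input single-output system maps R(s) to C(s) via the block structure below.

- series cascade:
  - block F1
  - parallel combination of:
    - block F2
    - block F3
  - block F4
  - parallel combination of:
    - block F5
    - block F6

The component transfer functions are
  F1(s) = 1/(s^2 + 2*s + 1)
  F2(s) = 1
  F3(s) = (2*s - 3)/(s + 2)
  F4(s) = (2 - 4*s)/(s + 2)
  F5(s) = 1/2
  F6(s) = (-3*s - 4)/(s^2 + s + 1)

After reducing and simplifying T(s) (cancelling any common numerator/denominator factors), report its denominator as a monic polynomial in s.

Step 1: parallel reduction of F2, F3 = (3*s - 1)/(s + 2)
Step 2: reduce the parallel group F5, F6 = (s^2 - 5*s - 7)/(2*s^2 + 2*s + 2)
Step 3: multiply F1, (F2+F3), F4, (F5+F6) (series) = (-6*s^4 + 35*s^3 + 16*s^2 - 30*s + 7)/(s^6 + 7*s^5 + 20*s^4 + 31*s^3 + 29*s^2 + 16*s + 4)
Step 3 gives the fully reduced T(s), with no common factor left to cancel. The denominator is already monic (leading coefficient 1).

Answer: s^6 + 7*s^5 + 20*s^4 + 31*s^3 + 29*s^2 + 16*s + 4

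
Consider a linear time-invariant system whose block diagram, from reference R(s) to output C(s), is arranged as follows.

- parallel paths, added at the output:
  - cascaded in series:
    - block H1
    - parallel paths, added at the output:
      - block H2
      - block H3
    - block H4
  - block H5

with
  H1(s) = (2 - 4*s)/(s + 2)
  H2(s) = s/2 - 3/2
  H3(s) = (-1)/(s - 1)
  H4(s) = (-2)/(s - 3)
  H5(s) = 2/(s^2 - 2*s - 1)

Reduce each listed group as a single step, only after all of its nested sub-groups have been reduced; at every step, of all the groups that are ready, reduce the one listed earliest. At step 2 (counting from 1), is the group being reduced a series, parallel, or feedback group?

Step 1. reduce the parallel group H2, H3
Step 2. multiply H1, (H2+H3), H4 (series)
Step 3. reduce the parallel group (H1*(H2+H3)*H4), H5
So the answer for step 2 is series.

Hence the answer: series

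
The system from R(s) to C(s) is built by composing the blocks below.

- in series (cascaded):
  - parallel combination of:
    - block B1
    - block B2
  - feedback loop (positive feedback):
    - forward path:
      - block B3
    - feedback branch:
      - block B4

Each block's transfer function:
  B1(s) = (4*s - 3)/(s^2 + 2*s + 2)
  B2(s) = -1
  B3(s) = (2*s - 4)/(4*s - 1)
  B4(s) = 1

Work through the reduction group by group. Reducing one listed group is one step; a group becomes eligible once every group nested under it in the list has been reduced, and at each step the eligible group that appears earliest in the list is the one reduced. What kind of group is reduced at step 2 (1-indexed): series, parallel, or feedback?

The answer is feedback.

Reasoning:
Step 1. combine B1, B2 in parallel
Step 2. apply the feedback formula to B3, B4
Step 3. cascade (B1+B2), [B3/(1-B3*B4)]
At step 2 the group reduced is feedback.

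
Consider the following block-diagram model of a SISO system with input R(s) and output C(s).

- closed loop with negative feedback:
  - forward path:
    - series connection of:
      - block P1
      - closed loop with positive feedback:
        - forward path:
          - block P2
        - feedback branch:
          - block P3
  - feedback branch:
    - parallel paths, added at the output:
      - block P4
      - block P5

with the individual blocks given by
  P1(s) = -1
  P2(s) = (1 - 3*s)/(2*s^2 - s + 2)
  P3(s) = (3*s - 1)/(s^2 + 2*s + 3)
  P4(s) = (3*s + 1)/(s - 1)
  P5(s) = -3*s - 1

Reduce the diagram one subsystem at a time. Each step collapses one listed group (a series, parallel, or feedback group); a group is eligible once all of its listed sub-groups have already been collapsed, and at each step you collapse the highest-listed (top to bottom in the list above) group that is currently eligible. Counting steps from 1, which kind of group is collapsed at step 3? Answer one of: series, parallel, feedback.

The answer is parallel.

Reasoning:
1. apply the feedback formula to P2, P3
2. multiply P1, [P2/(1-P2*P3)] (series)
3. parallel reduction of P4, P5
4. reduce the feedback loop with forward (P1*[P2/(1-P2*P3)]) and return (P4+P5)
Step 3: parallel.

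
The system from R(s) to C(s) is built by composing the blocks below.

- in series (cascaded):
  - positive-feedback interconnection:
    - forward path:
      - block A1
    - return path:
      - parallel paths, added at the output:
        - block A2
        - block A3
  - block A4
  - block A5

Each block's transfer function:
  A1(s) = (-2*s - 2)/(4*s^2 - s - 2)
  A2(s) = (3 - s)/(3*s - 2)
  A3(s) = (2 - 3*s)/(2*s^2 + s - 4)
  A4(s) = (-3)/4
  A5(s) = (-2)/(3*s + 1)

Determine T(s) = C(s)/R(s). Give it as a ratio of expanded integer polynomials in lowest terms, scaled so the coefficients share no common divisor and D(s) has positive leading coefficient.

[1] parallel reduction of A2, A3, giving (-2*s^3 - 4*s^2 + 19*s - 16)/(6*s^3 - s^2 - 14*s + 8)
[2] collapse the loop (A1 forward, (A2+A3) return), giving (-12*s^4 - 10*s^3 + 30*s^2 + 12*s - 16)/(24*s^5 - 14*s^4 - 79*s^3 + 78*s^2 + 26*s - 48)
[3] cascade [A1/(1-A1*(A2+A3))], A4, A5 - this is the overall T(s), already in the required normalized form

Answer: (-18*s^4 - 15*s^3 + 45*s^2 + 18*s - 24)/(72*s^6 - 18*s^5 - 251*s^4 + 155*s^3 + 156*s^2 - 118*s - 48)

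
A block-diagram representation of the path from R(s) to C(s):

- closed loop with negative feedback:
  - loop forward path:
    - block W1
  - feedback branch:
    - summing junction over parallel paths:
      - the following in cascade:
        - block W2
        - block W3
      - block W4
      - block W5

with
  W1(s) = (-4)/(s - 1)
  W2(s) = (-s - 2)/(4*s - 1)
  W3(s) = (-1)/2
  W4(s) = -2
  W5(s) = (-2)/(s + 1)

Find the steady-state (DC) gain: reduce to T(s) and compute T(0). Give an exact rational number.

Step 1: combine W2, W3 in series = (s + 2)/(8*s - 2)
Step 2: combine (W2*W3), W4, W5 in parallel = (-15*s^2 - 25*s + 10)/(8*s^2 + 6*s - 2)
Step 3: close the feedback loop around W1, ((W2*W3)+W4+W5) = (-16*s^2 - 12*s + 4)/(4*s^3 + 29*s^2 + 46*s - 19)
The step-3 result is T(s). Setting s = 0: T(0) = 4/(-19) = -4/19.

Final answer: -4/19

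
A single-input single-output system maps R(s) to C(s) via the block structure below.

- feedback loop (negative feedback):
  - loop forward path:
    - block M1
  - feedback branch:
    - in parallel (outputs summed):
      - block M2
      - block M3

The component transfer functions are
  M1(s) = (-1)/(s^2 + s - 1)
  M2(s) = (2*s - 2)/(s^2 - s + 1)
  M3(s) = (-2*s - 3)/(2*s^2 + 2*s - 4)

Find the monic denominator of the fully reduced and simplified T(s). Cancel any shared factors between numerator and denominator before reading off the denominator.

[1] sum the parallel branches M2, M3, giving (2*s^3 - s^2 - 11*s + 5)/(2*s^4 - 4*s^2 + 6*s - 4)
[2] apply the feedback formula to M1, (M2+M3), giving (-2*s^4 + 4*s^2 - 6*s + 4)/(2*s^6 + 2*s^5 - 6*s^4 + 7*s^2 + s - 1)
The result of step 2 is T(s) in lowest terms. Its denominator has leading coefficient 2; dividing the denominator through by 2 makes it monic.

Hence the answer: s^6 + s^5 - 3*s^4 + 7*s^2/2 + s/2 - 1/2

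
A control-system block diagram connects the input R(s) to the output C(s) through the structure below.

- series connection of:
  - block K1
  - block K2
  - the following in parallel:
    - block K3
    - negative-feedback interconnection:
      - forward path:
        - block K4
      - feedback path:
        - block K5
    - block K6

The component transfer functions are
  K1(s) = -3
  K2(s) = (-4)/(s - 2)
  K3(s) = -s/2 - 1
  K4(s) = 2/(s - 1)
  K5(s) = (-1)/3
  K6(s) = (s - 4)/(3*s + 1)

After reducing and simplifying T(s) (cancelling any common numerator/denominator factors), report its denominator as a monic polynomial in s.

Answer: s^3 - 10*s^2/3 + 19*s/9 + 10/9

Working:
Step 1 - apply the feedback formula to K4, K5; result 6/(3*s - 5)
Step 2 - reduce the parallel group K3, [K4/(1+K4*K5)], K6; result (-9*s^3 + 31*s + 62)/(18*s^2 - 24*s - 10)
Step 3 - multiply K1, K2, (K3+[K4/(1+K4*K5)]+K6) (series); result (-54*s^3 + 186*s + 372)/(9*s^3 - 30*s^2 + 19*s + 10)
T(s) is the step-3 result (common factors already cancelled). Leading coefficient of the denominator: 9. Divide through by 9 for the monic polynomial.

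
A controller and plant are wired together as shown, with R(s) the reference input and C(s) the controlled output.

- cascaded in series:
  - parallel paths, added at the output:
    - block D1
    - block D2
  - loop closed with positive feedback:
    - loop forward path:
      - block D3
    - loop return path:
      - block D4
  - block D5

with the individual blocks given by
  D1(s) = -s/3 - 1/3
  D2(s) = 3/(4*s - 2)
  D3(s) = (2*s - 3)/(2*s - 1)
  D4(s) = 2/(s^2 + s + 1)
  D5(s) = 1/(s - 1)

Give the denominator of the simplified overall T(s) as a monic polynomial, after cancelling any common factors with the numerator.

1. add D1, D2 (parallel); result (-4*s^2 - 2*s + 11)/(12*s - 6)
2. feedback reduction of D3, D4; result (2*s^3 - s^2 - s - 3)/(2*s^3 + s^2 - 3*s + 5)
3. cascade (D1+D2), [D3/(1-D3*D4)], D5; result (-8*s^5 + 28*s^3 + 3*s^2 - 5*s - 33)/(24*s^5 - 24*s^4 - 42*s^3 + 120*s^2 - 108*s + 30)
That last expression is T(s), already simplified. Scaling its denominator by 1/24 (the reciprocal of the leading coefficient) yields the monic denominator.

Answer: s^5 - s^4 - 7*s^3/4 + 5*s^2 - 9*s/2 + 5/4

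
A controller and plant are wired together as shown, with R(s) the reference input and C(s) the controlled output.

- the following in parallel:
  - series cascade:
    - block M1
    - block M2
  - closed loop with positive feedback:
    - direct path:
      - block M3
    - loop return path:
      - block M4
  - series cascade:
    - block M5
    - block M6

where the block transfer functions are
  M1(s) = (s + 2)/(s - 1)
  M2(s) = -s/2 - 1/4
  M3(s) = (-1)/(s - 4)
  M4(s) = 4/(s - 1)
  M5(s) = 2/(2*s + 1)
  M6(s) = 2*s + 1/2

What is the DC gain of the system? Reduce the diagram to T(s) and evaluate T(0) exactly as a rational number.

Step 1: multiply M1, M2 (series): (-2*s^2 - 5*s - 2)/(4*s - 4)
Step 2: reduce the feedback loop with forward M3 and return M4: (1 - s)/(s^2 - 5*s + 8)
Step 3: cascade M5, M6: (4*s + 1)/(2*s + 1)
Step 4: add (M1*M2), [M3/(1-M3*M4)], (M5*M6) (parallel): (-4*s^5 + 24*s^4 - 81*s^3 + 143*s^2 - 138*s - 52)/(8*s^4 - 44*s^3 + 80*s^2 - 12*s - 32)
Step 4 gives the overall T(s). Then T(0) = -52/(-32) = 13/8.

Therefore the answer is 13/8.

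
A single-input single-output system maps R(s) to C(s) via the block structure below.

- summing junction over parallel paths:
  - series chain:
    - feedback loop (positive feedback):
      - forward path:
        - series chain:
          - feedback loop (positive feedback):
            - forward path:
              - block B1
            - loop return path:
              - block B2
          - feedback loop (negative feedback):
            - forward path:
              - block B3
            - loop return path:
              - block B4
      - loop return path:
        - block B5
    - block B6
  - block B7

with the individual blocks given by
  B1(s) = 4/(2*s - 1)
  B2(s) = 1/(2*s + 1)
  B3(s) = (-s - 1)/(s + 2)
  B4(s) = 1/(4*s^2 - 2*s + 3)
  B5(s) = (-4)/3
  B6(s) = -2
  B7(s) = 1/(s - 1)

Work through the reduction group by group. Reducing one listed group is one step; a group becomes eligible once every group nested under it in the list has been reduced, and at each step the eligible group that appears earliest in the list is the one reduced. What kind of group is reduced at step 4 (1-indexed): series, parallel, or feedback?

The answer is feedback.

Reasoning:
1. collapse the loop (B1 forward, B2 return)
2. apply the feedback formula to B3, B4
3. series reduction of [B1/(1-B1*B2)], [B3/(1+B3*B4)]
4. feedback reduction of ([B1/(1-B1*B2)]*[B3/(1+B3*B4)]), B5
5. multiply [([B1/(1-B1*B2)]*[B3/(1+B3*B4)])/(1-([B1/(1-B1*B2)]*[B3/(1+B3*B4)])*B5)], B6 (series)
6. sum the parallel branches ([([B1/(1-B1*B2)]*[B3/(1+B3*B4)])/(1-([B1/(1-B1*B2)]*[B3/(1+B3*B4)])*B5)]*B6), B7
At step 4 the group reduced is feedback.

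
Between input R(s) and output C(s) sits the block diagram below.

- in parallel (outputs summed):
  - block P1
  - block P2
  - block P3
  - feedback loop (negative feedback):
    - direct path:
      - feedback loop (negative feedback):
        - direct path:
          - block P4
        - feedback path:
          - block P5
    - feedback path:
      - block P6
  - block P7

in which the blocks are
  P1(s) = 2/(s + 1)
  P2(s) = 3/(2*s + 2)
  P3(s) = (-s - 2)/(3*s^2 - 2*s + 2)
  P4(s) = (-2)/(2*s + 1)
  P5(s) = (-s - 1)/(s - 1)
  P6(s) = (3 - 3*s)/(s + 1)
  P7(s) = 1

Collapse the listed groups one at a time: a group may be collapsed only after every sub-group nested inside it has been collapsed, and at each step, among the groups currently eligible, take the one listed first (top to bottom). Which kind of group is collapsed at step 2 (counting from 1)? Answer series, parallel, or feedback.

The answer is feedback.

Reasoning:
Step 1: close the feedback loop around P4, P5
Step 2: apply the feedback formula to [P4/(1+P4*P5)], P6
Step 3: combine P1, P2, P3, [[P4/(1+P4*P5)]/(1+[P4/(1+P4*P5)]*P6)], P7 in parallel
So the answer for step 2 is feedback.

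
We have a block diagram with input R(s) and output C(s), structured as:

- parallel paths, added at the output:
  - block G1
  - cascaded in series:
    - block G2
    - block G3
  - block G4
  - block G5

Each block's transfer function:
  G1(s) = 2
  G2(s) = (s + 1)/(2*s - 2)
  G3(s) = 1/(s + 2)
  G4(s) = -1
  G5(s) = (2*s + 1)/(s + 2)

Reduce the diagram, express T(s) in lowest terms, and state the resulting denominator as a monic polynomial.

Step 1: series reduction of G2, G3 -> (s + 1)/(2*s^2 + 2*s - 4)
Step 2: combine G1, (G2*G3), G4, G5 in parallel -> (6*s^2 + s - 5)/(2*s^2 + 2*s - 4)
T(s) is the step-2 result (common factors already cancelled). Leading coefficient of the denominator: 2. Divide through by 2 for the monic polynomial.

Final answer: s^2 + s - 2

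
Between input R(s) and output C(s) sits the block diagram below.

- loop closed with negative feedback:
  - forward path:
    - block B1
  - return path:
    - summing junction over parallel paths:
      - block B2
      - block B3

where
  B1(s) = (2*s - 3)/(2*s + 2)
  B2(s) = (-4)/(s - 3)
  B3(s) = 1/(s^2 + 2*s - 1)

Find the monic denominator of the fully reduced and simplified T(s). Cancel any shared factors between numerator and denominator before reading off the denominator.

The answer is s^4 - 4*s^3 - 9*s^2 + 15*s/2 + 3/2.

Reasoning:
[1] reduce the parallel group B2, B3 -> (-4*s^2 - 7*s + 1)/(s^3 - s^2 - 7*s + 3)
[2] feedback reduction of B1, (B2+B3) -> (2*s^4 - 5*s^3 - 11*s^2 + 27*s - 9)/(2*s^4 - 8*s^3 - 18*s^2 + 15*s + 3)
T(s) is the step-2 result (common factors already cancelled). Leading coefficient of the denominator: 2. Divide through by 2 for the monic polynomial.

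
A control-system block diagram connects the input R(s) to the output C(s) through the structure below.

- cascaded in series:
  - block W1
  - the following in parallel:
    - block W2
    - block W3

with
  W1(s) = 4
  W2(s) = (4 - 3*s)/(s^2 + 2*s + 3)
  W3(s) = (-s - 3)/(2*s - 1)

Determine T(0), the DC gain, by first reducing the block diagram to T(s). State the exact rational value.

Step 1: parallel reduction of W2, W3; result (-s^3 - 11*s^2 + 2*s - 13)/(2*s^3 + 3*s^2 + 4*s - 3)
Step 2: combine W1, (W2+W3) in series; result (-4*s^3 - 44*s^2 + 8*s - 52)/(2*s^3 + 3*s^2 + 4*s - 3)
That last expression is T(s); at s = 0 only the constant terms survive, so T(0) = -52/(-3) = 52/3.

Final answer: 52/3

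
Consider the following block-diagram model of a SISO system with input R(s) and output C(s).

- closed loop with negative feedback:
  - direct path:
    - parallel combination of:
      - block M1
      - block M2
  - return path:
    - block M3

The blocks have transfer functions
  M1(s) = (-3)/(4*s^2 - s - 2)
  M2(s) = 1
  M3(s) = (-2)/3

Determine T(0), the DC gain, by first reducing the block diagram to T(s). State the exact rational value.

Reducing step by step:

(1) sum the parallel branches M1, M2 = (4*s^2 - s - 5)/(4*s^2 - s - 2)
(2) reduce the feedback loop with forward (M1+M2) and return M3 = (12*s^2 - 3*s - 15)/(4*s^2 - s + 4)
The step-2 result is T(s). Setting s = 0: T(0) = -15/4.

Answer: -15/4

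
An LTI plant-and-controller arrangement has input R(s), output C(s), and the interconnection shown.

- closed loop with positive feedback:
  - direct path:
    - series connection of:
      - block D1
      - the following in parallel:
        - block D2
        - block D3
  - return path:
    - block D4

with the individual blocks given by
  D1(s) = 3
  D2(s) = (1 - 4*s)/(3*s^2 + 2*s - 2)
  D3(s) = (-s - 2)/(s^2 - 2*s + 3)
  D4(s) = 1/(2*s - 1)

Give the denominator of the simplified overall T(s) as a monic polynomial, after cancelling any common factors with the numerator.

Reducing step by step:

Step 1 - reduce the parallel group D2, D3; result (-7*s^3 + s^2 - 16*s + 7)/(3*s^4 - 4*s^3 + 3*s^2 + 10*s - 6)
Step 2 - combine D1, (D2+D3) in series; result (-21*s^3 + 3*s^2 - 48*s + 21)/(3*s^4 - 4*s^3 + 3*s^2 + 10*s - 6)
Step 3 - feedback reduction of (D1*(D2+D3)), D4; result (-42*s^4 + 27*s^3 - 99*s^2 + 90*s - 21)/(6*s^5 - 11*s^4 + 31*s^3 + 14*s^2 + 26*s - 15)
No further cancellation is possible in the step-3 result, so that is T(s). Its denominator becomes monic after dividing by the leading coefficient 6.

Answer: s^5 - 11*s^4/6 + 31*s^3/6 + 7*s^2/3 + 13*s/3 - 5/2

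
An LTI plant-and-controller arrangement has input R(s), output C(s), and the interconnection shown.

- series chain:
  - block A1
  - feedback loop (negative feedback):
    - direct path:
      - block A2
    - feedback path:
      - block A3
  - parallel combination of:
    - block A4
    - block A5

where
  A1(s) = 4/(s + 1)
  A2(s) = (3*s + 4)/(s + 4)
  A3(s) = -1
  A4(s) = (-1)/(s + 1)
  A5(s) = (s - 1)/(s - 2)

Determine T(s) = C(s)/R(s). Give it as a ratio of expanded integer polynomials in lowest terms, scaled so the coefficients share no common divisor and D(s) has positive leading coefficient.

1. apply the feedback formula to A2, A3: (-3*s - 4)/(2*s)
2. reduce the parallel group A4, A5: (s^2 - s + 1)/(s^2 - s - 2)
3. series reduction of A1, [A2/(1+A2*A3)], (A4+A5); the result is T(s) itself (integer coefficients, no common factor, positive leading denominator coefficient)

Final answer: (-6*s^3 - 2*s^2 + 2*s - 8)/(s^4 - 3*s^2 - 2*s)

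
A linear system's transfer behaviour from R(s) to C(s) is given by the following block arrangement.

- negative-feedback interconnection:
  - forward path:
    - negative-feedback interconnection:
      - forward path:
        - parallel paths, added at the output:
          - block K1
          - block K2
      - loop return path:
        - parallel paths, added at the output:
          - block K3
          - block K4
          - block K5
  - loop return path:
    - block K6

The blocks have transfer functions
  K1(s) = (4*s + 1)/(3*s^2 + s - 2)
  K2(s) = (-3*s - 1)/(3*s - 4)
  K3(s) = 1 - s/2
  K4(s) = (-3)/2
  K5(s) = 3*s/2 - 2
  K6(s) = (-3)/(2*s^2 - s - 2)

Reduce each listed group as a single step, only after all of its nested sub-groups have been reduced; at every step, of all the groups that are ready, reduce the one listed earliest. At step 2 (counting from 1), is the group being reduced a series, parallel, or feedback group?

Step 1: parallel reduction of K1, K2
Step 2: parallel reduction of K3, K4, K5
Step 3: close the feedback loop around (K1+K2), (K3+K4+K5)
Step 4: apply the feedback formula to [(K1+K2)/(1+(K1+K2)*(K3+K4+K5))], K6
The group at step 2 is a parallel group.

Therefore the answer is parallel.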